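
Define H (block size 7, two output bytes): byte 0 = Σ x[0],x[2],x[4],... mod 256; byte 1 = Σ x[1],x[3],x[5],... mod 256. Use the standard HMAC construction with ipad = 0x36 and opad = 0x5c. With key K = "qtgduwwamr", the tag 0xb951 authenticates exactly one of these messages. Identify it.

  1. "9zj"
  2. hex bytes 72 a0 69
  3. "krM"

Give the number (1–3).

3

Key "qtgduwwamr" = 71 74 67 64 75 77 77 61 6d 72 is 10 bytes > B = 7, so hash it first: H(key) = 31 22, then zero-pad to 7 bytes: K' = 31 22 00 00 00 00 00.
K' ⊕ ipad = 07 14 36 36 36 36 36; K' ⊕ opad = 6d 7e 5c 5c 5c 5c 5c.
m1: inner = H(07 14 36 36 36 36 36 39 7a 6a) = 23 23; tag = H(6d 7e 5c 5c 5c 5c 5c 23 23) = a459
m2: inner = H(07 14 36 36 36 36 36 72 a0 69) = 49 5b; tag = H(6d 7e 5c 5c 5c 5c 5c 49 5b) = dc7f
m3: inner = H(07 14 36 36 36 36 36 6b 72 4d) = 1b 38; tag = H(6d 7e 5c 5c 5c 5c 5c 1b 38) = b951 ← matches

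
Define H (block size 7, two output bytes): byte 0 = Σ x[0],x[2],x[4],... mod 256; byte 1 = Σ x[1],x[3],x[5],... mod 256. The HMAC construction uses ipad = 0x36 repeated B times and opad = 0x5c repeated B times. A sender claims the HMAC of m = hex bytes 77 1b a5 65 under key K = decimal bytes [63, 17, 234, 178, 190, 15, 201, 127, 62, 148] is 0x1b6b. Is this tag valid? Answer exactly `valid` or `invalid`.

Key decimal bytes [63, 17, 234, 178, 190, 15, 201, 127, 62, 148] = 3f 11 ea b2 be 0f c9 7f 3e 94 is 10 bytes > B = 7, so hash it first: H(key) = ee e5, then zero-pad to 7 bytes: K' = ee e5 00 00 00 00 00.
K' ⊕ ipad = d8 d3 36 36 36 36 36; K' ⊕ opad = b2 b9 5c 5c 5c 5c 5c.
Inner hash: even-index sum = 506 mod 256 = 250; odd-index sum = 603 mod 256 = 91 → fa 5b.
Outer hash (recomputed tag): even-index sum = 545 mod 256 = 33; odd-index sum = 619 mod 256 = 107 → 21 6b.
Recomputed tag = 216b; claimed = 1b6b → mismatch.

invalid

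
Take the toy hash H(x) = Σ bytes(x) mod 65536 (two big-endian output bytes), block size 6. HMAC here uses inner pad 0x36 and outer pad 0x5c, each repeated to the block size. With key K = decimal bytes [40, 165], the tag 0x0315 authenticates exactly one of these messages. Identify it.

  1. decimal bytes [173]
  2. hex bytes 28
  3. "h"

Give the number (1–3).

1

Key decimal bytes [40, 165] = 28 a5 is 2 bytes ≤ B = 6; zero-pad to 6 bytes: K' = 28 a5 00 00 00 00.
K' ⊕ ipad = 1e 93 36 36 36 36; K' ⊕ opad = 74 f9 5c 5c 5c 5c.
m1: inner = H(1e 93 36 36 36 36 ad) = 02 36; tag = H(74 f9 5c 5c 5c 5c 02 36) = 0315 ← matches
m2: inner = H(1e 93 36 36 36 36 28) = 01 b1; tag = H(74 f9 5c 5c 5c 5c 01 b1) = 038f
m3: inner = H(1e 93 36 36 36 36 68) = 01 f1; tag = H(74 f9 5c 5c 5c 5c 01 f1) = 03cf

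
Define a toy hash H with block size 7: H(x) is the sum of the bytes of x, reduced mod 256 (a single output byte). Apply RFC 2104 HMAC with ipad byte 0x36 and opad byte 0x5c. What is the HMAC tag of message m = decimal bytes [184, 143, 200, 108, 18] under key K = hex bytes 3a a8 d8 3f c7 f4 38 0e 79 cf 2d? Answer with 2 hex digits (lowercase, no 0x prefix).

85

Key hex bytes 3a a8 d8 3f c7 f4 38 0e 79 cf 2d is 11 bytes > B = 7, so hash it first: H(key) = 6f, then zero-pad to 7 bytes: K' = 6f 00 00 00 00 00 00.
K' ⊕ ipad = 59 36 36 36 36 36 36.  K' ⊕ opad = 33 5c 5c 5c 5c 5c 5c.
Inner input = (K'⊕ipad) ∥ m = 59 36 36 36 36 36 36 ∥ b8 8f c8 6c 12.
Inner hash: sum = 89+54+54+54+54+54+54+184+143+200+108+18 = 1066; mod 256 = 42 → 2a.
Outer input = (K'⊕opad) ∥ inner = 33 5c 5c 5c 5c 5c 5c ∥ 2a.
Outer hash (tag): sum = 51+92+92+92+92+92+92+42 = 645; mod 256 = 133 → 85.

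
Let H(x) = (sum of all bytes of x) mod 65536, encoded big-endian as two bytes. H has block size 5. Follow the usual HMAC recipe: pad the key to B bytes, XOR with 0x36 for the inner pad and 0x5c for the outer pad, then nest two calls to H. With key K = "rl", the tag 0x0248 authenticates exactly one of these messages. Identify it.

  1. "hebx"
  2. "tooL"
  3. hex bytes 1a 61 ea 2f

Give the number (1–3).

Key "rl" = 72 6c is 2 bytes ≤ B = 5; zero-pad to 5 bytes: K' = 72 6c 00 00 00.
K' ⊕ ipad = 44 5a 36 36 36; K' ⊕ opad = 2e 30 5c 5c 5c.
m1: inner = H(44 5a 36 36 36 68 65 62 78) = 02 e7; tag = H(2e 30 5c 5c 5c 02 e7) = 025b
m2: inner = H(44 5a 36 36 36 74 6f 6f 4c) = 02 de; tag = H(2e 30 5c 5c 5c 02 de) = 0252
m3: inner = H(44 5a 36 36 36 1a 61 ea 2f) = 02 d4; tag = H(2e 30 5c 5c 5c 02 d4) = 0248 ← matches

3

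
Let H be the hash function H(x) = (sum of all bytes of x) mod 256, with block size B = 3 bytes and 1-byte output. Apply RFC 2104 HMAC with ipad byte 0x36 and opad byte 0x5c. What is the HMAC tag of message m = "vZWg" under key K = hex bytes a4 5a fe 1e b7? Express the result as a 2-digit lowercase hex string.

Key hex bytes a4 5a fe 1e b7 is 5 bytes > B = 3, so hash it first: H(key) = d1, then zero-pad to 3 bytes: K' = d1 00 00.
K' ⊕ ipad = e7 36 36.  K' ⊕ opad = 8d 5c 5c.
Inner input = (K'⊕ipad) ∥ m = e7 36 36 ∥ 76 5a 57 67.
Inner hash: sum = 231+54+54+118+90+87+103 = 737; mod 256 = 225 → e1.
Outer input = (K'⊕opad) ∥ inner = 8d 5c 5c ∥ e1.
Outer hash (tag): sum = 141+92+92+225 = 550; mod 256 = 38 → 26.

26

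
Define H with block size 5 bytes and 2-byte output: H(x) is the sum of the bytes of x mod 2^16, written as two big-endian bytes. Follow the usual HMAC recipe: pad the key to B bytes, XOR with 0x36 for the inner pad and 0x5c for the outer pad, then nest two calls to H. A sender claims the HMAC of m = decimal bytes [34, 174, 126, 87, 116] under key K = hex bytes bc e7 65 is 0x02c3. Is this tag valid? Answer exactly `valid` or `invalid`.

valid

Key hex bytes bc e7 65 is 3 bytes ≤ B = 5; zero-pad to 5 bytes: K' = bc e7 65 00 00.
K' ⊕ ipad = 8a d1 53 36 36; K' ⊕ opad = e0 bb 39 5c 5c.
Inner hash: sum = 138+209+83+54+54+34+174+126+87+116 = 1075 → 04 33.
Outer hash (recomputed tag): sum = 224+187+57+92+92+4+51 = 707 → 02 c3.
Recomputed tag = 02c3; claimed = 02c3 → match.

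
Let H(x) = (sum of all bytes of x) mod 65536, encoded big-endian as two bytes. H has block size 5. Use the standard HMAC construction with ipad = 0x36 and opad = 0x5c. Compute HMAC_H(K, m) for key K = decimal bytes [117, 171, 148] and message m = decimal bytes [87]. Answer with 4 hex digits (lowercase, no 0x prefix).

Key decimal bytes [117, 171, 148] = 75 ab 94 is 3 bytes ≤ B = 5; zero-pad to 5 bytes: K' = 75 ab 94 00 00.
K' ⊕ ipad = 43 9d a2 36 36.  K' ⊕ opad = 29 f7 c8 5c 5c.
Inner input = (K'⊕ipad) ∥ m = 43 9d a2 36 36 ∥ 57.
Inner hash: sum = 67+157+162+54+54+87 = 581 → 02 45.
Outer input = (K'⊕opad) ∥ inner = 29 f7 c8 5c 5c ∥ 02 45.
Outer hash (tag): sum = 41+247+200+92+92+2+69 = 743 → 02 e7.

02e7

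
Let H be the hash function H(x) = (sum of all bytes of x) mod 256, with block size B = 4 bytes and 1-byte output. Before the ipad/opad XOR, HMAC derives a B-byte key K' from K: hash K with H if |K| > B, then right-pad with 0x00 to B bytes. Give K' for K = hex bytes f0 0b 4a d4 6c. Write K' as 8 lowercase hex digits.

|K| = 5 > B = 4, so first hash the key.
H(K): sum = 240+11+74+212+108 = 645; mod 256 = 133 → 85.
Zero-pad H(K) = 85 to 4 bytes: K' = 85 00 00 00.

85000000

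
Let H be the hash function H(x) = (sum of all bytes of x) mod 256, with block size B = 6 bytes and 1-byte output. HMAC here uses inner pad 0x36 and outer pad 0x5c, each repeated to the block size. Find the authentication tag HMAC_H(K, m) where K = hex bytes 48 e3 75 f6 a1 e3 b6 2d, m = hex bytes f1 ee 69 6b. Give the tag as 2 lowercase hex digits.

Key hex bytes 48 e3 75 f6 a1 e3 b6 2d is 8 bytes > B = 6, so hash it first: H(key) = fd, then zero-pad to 6 bytes: K' = fd 00 00 00 00 00.
K' ⊕ ipad = cb 36 36 36 36 36.  K' ⊕ opad = a1 5c 5c 5c 5c 5c.
Inner input = (K'⊕ipad) ∥ m = cb 36 36 36 36 36 ∥ f1 ee 69 6b.
Inner hash: sum = 203+54+54+54+54+54+241+238+105+107 = 1164; mod 256 = 140 → 8c.
Outer input = (K'⊕opad) ∥ inner = a1 5c 5c 5c 5c 5c ∥ 8c.
Outer hash (tag): sum = 161+92+92+92+92+92+140 = 761; mod 256 = 249 → f9.

f9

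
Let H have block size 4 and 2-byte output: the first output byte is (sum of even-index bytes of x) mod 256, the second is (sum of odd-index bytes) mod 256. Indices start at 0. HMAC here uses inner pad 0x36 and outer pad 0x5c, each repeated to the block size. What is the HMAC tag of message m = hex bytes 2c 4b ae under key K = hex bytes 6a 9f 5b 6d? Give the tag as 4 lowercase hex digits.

Key hex bytes 6a 9f 5b 6d is exactly B = 4 bytes: K' = 6a 9f 5b 6d.
K' ⊕ ipad = 5c a9 6d 5b.  K' ⊕ opad = 36 c3 07 31.
Inner input = (K'⊕ipad) ∥ m = 5c a9 6d 5b ∥ 2c 4b ae.
Inner hash: even-index sum = 419 mod 256 = 163; odd-index sum = 335 mod 256 = 79 → a3 4f.
Outer input = (K'⊕opad) ∥ inner = 36 c3 07 31 ∥ a3 4f.
Outer hash (tag): even-index sum = 224 mod 256 = 224; odd-index sum = 323 mod 256 = 67 → e0 43.

e043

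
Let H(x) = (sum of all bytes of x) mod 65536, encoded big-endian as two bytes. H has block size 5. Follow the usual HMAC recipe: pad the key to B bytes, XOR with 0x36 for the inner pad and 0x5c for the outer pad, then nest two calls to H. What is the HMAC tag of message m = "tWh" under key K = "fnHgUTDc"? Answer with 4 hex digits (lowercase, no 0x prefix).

Key "fnHgUTDc" = 66 6e 48 67 55 54 44 63 is 8 bytes > B = 5, so hash it first: H(key) = 02 d3, then zero-pad to 5 bytes: K' = 02 d3 00 00 00.
K' ⊕ ipad = 34 e5 36 36 36.  K' ⊕ opad = 5e 8f 5c 5c 5c.
Inner input = (K'⊕ipad) ∥ m = 34 e5 36 36 36 ∥ 74 57 68.
Inner hash: sum = 52+229+54+54+54+116+87+104 = 750 → 02 ee.
Outer input = (K'⊕opad) ∥ inner = 5e 8f 5c 5c 5c ∥ 02 ee.
Outer hash (tag): sum = 94+143+92+92+92+2+238 = 753 → 02 f1.

02f1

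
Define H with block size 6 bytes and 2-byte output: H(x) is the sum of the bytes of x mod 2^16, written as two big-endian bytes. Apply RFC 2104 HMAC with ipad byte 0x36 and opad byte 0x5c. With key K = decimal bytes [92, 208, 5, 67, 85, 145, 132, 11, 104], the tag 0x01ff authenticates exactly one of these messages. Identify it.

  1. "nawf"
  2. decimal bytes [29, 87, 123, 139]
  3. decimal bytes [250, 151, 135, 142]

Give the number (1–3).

Key decimal bytes [92, 208, 5, 67, 85, 145, 132, 11, 104] = 5c d0 05 43 55 91 84 0b 68 is 9 bytes > B = 6, so hash it first: H(key) = 03 51, then zero-pad to 6 bytes: K' = 03 51 00 00 00 00.
K' ⊕ ipad = 35 67 36 36 36 36; K' ⊕ opad = 5f 0d 5c 5c 5c 5c.
m1: inner = H(35 67 36 36 36 36 6e 61 77 66) = 03 20; tag = H(5f 0d 5c 5c 5c 5c 03 20) = 01ff ← matches
m2: inner = H(35 67 36 36 36 36 1d 57 7b 8b) = 02 ee; tag = H(5f 0d 5c 5c 5c 5c 02 ee) = 02cc
m3: inner = H(35 67 36 36 36 36 fa 97 87 8e) = 04 1a; tag = H(5f 0d 5c 5c 5c 5c 04 1a) = 01fa

1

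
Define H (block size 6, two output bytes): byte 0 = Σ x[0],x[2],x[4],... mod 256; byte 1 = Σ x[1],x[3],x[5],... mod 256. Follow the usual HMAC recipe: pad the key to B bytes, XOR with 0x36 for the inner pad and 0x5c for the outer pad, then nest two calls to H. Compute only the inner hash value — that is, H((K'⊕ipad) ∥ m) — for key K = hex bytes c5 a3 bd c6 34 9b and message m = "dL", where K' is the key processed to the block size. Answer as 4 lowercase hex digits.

Key hex bytes c5 a3 bd c6 34 9b is exactly B = 6 bytes: K' = c5 a3 bd c6 34 9b.
K' ⊕ ipad = f3 95 8b f0 02 ad.
Inner input = f3 95 8b f0 02 ad ∥ 64 4c.
Inner hash: even-index sum = 484 mod 256 = 228; odd-index sum = 638 mod 256 = 126 → e4 7e.

e47e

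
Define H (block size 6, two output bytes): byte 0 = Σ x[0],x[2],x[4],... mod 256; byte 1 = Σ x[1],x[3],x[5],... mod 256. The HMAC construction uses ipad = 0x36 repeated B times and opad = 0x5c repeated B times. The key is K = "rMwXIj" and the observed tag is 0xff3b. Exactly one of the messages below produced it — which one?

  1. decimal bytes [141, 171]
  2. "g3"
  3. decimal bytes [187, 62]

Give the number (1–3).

Key "rMwXIj" = 72 4d 77 58 49 6a is exactly B = 6 bytes: K' = 72 4d 77 58 49 6a.
K' ⊕ ipad = 44 7b 41 6e 7f 5c; K' ⊕ opad = 2e 11 2b 04 15 36.
m1: inner = H(44 7b 41 6e 7f 5c 8d ab) = 91 f0; tag = H(2e 11 2b 04 15 36 91 f0) = ff3b ← matches
m2: inner = H(44 7b 41 6e 7f 5c 67 33) = 6b 78; tag = H(2e 11 2b 04 15 36 6b 78) = d9c3
m3: inner = H(44 7b 41 6e 7f 5c bb 3e) = bf 83; tag = H(2e 11 2b 04 15 36 bf 83) = 2dce

1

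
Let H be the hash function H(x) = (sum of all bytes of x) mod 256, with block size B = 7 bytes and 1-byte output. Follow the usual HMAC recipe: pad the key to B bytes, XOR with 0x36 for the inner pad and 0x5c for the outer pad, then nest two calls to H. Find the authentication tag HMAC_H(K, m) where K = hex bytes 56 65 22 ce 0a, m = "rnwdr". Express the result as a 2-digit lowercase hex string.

Key hex bytes 56 65 22 ce 0a is 5 bytes ≤ B = 7; zero-pad to 7 bytes: K' = 56 65 22 ce 0a 00 00.
K' ⊕ ipad = 60 53 14 f8 3c 36 36.  K' ⊕ opad = 0a 39 7e 92 56 5c 5c.
Inner input = (K'⊕ipad) ∥ m = 60 53 14 f8 3c 36 36 ∥ 72 6e 77 64 72.
Inner hash: sum = 96+83+20+248+60+54+54+114+110+119+100+114 = 1172; mod 256 = 148 → 94.
Outer input = (K'⊕opad) ∥ inner = 0a 39 7e 92 56 5c 5c ∥ 94.
Outer hash (tag): sum = 10+57+126+146+86+92+92+148 = 757; mod 256 = 245 → f5.

f5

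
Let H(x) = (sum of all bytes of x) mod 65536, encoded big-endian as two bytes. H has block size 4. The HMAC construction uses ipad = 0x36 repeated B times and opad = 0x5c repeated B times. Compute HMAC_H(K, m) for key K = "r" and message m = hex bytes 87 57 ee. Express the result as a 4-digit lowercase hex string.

Key "r" = 72 is 1 byte ≤ B = 4; zero-pad to 4 bytes: K' = 72 00 00 00.
K' ⊕ ipad = 44 36 36 36.  K' ⊕ opad = 2e 5c 5c 5c.
Inner input = (K'⊕ipad) ∥ m = 44 36 36 36 ∥ 87 57 ee.
Inner hash: sum = 68+54+54+54+135+87+238 = 690 → 02 b2.
Outer input = (K'⊕opad) ∥ inner = 2e 5c 5c 5c ∥ 02 b2.
Outer hash (tag): sum = 46+92+92+92+2+178 = 502 → 01 f6.

01f6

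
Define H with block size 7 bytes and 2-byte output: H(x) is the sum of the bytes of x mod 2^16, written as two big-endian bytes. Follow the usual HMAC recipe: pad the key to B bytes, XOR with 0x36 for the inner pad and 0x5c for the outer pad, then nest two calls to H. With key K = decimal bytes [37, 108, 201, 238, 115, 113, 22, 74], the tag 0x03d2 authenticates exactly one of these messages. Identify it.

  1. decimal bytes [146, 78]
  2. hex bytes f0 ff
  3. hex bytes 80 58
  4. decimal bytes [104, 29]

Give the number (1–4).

Key decimal bytes [37, 108, 201, 238, 115, 113, 22, 74] = 25 6c c9 ee 73 71 16 4a is 8 bytes > B = 7, so hash it first: H(key) = 03 8c, then zero-pad to 7 bytes: K' = 03 8c 00 00 00 00 00.
K' ⊕ ipad = 35 ba 36 36 36 36 36; K' ⊕ opad = 5f d0 5c 5c 5c 5c 5c.
m1: inner = H(35 ba 36 36 36 36 36 92 4e) = 02 dd; tag = H(5f d0 5c 5c 5c 5c 5c 02 dd) = 03da
m2: inner = H(35 ba 36 36 36 36 36 f0 ff) = 03 ec; tag = H(5f d0 5c 5c 5c 5c 5c 03 ec) = 03ea
m3: inner = H(35 ba 36 36 36 36 36 80 58) = 02 d5; tag = H(5f d0 5c 5c 5c 5c 5c 02 d5) = 03d2 ← matches
m4: inner = H(35 ba 36 36 36 36 36 68 1d) = 02 82; tag = H(5f d0 5c 5c 5c 5c 5c 02 82) = 037f

3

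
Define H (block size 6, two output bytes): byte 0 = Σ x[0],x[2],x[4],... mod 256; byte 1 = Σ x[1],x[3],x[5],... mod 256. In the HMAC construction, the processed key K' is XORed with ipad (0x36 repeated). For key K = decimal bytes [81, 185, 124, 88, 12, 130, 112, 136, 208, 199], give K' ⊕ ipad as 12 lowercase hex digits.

Key decimal bytes [81, 185, 124, 88, 12, 130, 112, 136, 208, 199] = 51 b9 7c 58 0c 82 70 88 d0 c7 is 10 bytes > B = 6, so hash it first: H(key) = 19 e2, then zero-pad to 6 bytes: K' = 19 e2 00 00 00 00.
XOR each byte with 0x36: 19⊕36=2f, e2⊕36=d4, 00⊕36=36, 00⊕36=36, 00⊕36=36, 00⊕36=36.

2fd436363636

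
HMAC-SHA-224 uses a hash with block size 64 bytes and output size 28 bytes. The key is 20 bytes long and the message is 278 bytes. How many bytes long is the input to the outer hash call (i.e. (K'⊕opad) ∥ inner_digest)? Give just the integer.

Key is 20 ≤ 64 bytes, zero-padded: |K'| = 64.
Outer input = (K'⊕opad) ∥ H(inner) → 64 + 28 = 92 bytes.

92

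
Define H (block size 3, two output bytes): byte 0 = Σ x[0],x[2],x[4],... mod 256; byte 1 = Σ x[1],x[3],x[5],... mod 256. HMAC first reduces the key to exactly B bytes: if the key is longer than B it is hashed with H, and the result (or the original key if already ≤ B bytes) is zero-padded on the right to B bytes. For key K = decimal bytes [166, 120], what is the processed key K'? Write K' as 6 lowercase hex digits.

a67800

Key decimal bytes [166, 120] = a6 78 is 2 bytes ≤ B = 3; zero-pad to 3 bytes: K' = a6 78 00.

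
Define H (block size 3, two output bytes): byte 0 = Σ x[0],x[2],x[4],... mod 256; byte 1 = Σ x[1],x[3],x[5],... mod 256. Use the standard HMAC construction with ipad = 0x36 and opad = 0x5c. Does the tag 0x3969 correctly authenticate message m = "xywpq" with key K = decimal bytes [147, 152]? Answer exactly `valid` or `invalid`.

Key decimal bytes [147, 152] = 93 98 is 2 bytes ≤ B = 3; zero-pad to 3 bytes: K' = 93 98 00.
K' ⊕ ipad = a5 ae 36; K' ⊕ opad = cf c4 5c.
Inner hash: even-index sum = 452 mod 256 = 196; odd-index sum = 526 mod 256 = 14 → c4 0e.
Outer hash (recomputed tag): even-index sum = 313 mod 256 = 57; odd-index sum = 392 mod 256 = 136 → 39 88.
Recomputed tag = 3988; claimed = 3969 → mismatch.

invalid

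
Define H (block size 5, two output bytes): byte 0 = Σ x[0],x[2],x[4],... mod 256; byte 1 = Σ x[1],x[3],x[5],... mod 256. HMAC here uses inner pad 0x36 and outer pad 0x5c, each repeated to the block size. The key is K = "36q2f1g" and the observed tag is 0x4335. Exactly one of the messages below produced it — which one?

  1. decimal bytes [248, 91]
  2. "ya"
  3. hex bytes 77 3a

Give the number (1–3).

2

Key "36q2f1g" = 33 36 71 32 66 31 67 is 7 bytes > B = 5, so hash it first: H(key) = 71 99, then zero-pad to 5 bytes: K' = 71 99 00 00 00.
K' ⊕ ipad = 47 af 36 36 36; K' ⊕ opad = 2d c5 5c 5c 5c.
m1: inner = H(47 af 36 36 36 f8 5b) = 0e dd; tag = H(2d c5 5c 5c 5c 0e dd) = c22f
m2: inner = H(47 af 36 36 36 79 61) = 14 5e; tag = H(2d c5 5c 5c 5c 14 5e) = 4335 ← matches
m3: inner = H(47 af 36 36 36 77 3a) = ed 5c; tag = H(2d c5 5c 5c 5c ed 5c) = 410e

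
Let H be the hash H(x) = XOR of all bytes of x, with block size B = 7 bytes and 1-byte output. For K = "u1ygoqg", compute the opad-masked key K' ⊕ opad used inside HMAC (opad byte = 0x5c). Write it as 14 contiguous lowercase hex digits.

Key "u1ygoqg" = 75 31 79 67 6f 71 67 is exactly B = 7 bytes: K' = 75 31 79 67 6f 71 67.
XOR each byte with 0x5c: 75⊕5c=29, 31⊕5c=6d, 79⊕5c=25, 67⊕5c=3b, 6f⊕5c=33, 71⊕5c=2d, 67⊕5c=3b.

296d253b332d3b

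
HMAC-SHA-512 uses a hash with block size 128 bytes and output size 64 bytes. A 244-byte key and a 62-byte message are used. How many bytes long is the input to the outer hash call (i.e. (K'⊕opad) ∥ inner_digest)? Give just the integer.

192

Key is 244 > 128 bytes, so it is hashed to 64 bytes then zero-padded to 128: |K'| = 128.
Outer input = (K'⊕opad) ∥ H(inner) → 128 + 64 = 192 bytes.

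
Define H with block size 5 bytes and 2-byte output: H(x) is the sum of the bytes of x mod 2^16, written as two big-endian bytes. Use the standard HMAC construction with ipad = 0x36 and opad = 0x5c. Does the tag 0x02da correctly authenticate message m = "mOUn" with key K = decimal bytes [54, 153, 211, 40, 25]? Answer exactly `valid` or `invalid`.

valid

Key decimal bytes [54, 153, 211, 40, 25] = 36 99 d3 28 19 is exactly B = 5 bytes: K' = 36 99 d3 28 19.
K' ⊕ ipad = 00 af e5 1e 2f; K' ⊕ opad = 6a c5 8f 74 45.
Inner hash: sum = 0+175+229+30+47+109+79+85+110 = 864 → 03 60.
Outer hash (recomputed tag): sum = 106+197+143+116+69+3+96 = 730 → 02 da.
Recomputed tag = 02da; claimed = 02da → match.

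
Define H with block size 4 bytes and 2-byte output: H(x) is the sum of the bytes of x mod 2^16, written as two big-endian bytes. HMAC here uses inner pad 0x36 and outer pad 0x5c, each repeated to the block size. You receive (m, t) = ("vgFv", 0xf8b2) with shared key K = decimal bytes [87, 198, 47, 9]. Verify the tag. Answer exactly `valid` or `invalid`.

Key decimal bytes [87, 198, 47, 9] = 57 c6 2f 09 is exactly B = 4 bytes: K' = 57 c6 2f 09.
K' ⊕ ipad = 61 f0 19 3f; K' ⊕ opad = 0b 9a 73 55.
Inner hash: sum = 97+240+25+63+118+103+70+118 = 834 → 03 42.
Outer hash (recomputed tag): sum = 11+154+115+85+3+66 = 434 → 01 b2.
Recomputed tag = 01b2; claimed = f8b2 → mismatch.

invalid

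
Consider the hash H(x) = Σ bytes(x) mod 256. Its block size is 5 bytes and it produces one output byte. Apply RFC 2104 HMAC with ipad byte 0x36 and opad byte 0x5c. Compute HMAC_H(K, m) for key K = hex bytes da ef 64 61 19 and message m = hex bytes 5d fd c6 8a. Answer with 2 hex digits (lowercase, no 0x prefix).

3a

Key hex bytes da ef 64 61 19 is exactly B = 5 bytes: K' = da ef 64 61 19.
K' ⊕ ipad = ec d9 52 57 2f.  K' ⊕ opad = 86 b3 38 3d 45.
Inner input = (K'⊕ipad) ∥ m = ec d9 52 57 2f ∥ 5d fd c6 8a.
Inner hash: sum = 236+217+82+87+47+93+253+198+138 = 1351; mod 256 = 71 → 47.
Outer input = (K'⊕opad) ∥ inner = 86 b3 38 3d 45 ∥ 47.
Outer hash (tag): sum = 134+179+56+61+69+71 = 570; mod 256 = 58 → 3a.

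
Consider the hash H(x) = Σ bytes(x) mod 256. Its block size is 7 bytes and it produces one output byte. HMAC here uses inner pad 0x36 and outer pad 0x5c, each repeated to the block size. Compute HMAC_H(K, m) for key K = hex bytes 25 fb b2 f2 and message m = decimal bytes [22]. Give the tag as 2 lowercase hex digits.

Key hex bytes 25 fb b2 f2 is 4 bytes ≤ B = 7; zero-pad to 7 bytes: K' = 25 fb b2 f2 00 00 00.
K' ⊕ ipad = 13 cd 84 c4 36 36 36.  K' ⊕ opad = 79 a7 ee ae 5c 5c 5c.
Inner input = (K'⊕ipad) ∥ m = 13 cd 84 c4 36 36 36 ∥ 16.
Inner hash: sum = 19+205+132+196+54+54+54+22 = 736; mod 256 = 224 → e0.
Outer input = (K'⊕opad) ∥ inner = 79 a7 ee ae 5c 5c 5c ∥ e0.
Outer hash (tag): sum = 121+167+238+174+92+92+92+224 = 1200; mod 256 = 176 → b0.

b0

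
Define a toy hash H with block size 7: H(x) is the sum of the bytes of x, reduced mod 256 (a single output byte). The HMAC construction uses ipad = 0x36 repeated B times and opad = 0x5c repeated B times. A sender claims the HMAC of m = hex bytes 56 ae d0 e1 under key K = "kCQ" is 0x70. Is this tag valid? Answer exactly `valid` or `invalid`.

invalid

Key "kCQ" = 6b 43 51 is 3 bytes ≤ B = 7; zero-pad to 7 bytes: K' = 6b 43 51 00 00 00 00.
K' ⊕ ipad = 5d 75 67 36 36 36 36; K' ⊕ opad = 37 1f 0d 5c 5c 5c 5c.
Inner hash: sum = 93+117+103+54+54+54+54+86+174+208+225 = 1222; mod 256 = 198 → c6.
Outer hash (recomputed tag): sum = 55+31+13+92+92+92+92+198 = 665; mod 256 = 153 → 99.
Recomputed tag = 99; claimed = 70 → mismatch.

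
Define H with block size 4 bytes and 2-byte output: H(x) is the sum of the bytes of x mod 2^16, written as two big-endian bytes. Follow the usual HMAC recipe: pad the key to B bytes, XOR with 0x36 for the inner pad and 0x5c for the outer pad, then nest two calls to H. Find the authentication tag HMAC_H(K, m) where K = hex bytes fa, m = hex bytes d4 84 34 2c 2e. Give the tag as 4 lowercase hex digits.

0211

Key hex bytes fa is 1 byte ≤ B = 4; zero-pad to 4 bytes: K' = fa 00 00 00.
K' ⊕ ipad = cc 36 36 36.  K' ⊕ opad = a6 5c 5c 5c.
Inner input = (K'⊕ipad) ∥ m = cc 36 36 36 ∥ d4 84 34 2c 2e.
Inner hash: sum = 204+54+54+54+212+132+52+44+46 = 852 → 03 54.
Outer input = (K'⊕opad) ∥ inner = a6 5c 5c 5c ∥ 03 54.
Outer hash (tag): sum = 166+92+92+92+3+84 = 529 → 02 11.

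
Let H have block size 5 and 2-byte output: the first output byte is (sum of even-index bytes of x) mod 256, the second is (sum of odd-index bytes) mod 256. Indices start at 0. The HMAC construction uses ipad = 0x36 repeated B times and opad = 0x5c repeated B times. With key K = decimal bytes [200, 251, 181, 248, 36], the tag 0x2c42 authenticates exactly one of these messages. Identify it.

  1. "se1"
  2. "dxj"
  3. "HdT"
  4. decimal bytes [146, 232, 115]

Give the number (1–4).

Key decimal bytes [200, 251, 181, 248, 36] = c8 fb b5 f8 24 is exactly B = 5 bytes: K' = c8 fb b5 f8 24.
K' ⊕ ipad = fe cd 83 ce 12; K' ⊕ opad = 94 a7 e9 a4 78.
m1: inner = H(fe cd 83 ce 12 73 65 31) = f8 3f; tag = H(94 a7 e9 a4 78 f8 3f) = 3443
m2: inner = H(fe cd 83 ce 12 64 78 6a) = 0b 69; tag = H(94 a7 e9 a4 78 0b 69) = 5e56
m3: inner = H(fe cd 83 ce 12 48 64 54) = f7 37; tag = H(94 a7 e9 a4 78 f7 37) = 2c42 ← matches
m4: inner = H(fe cd 83 ce 12 92 e8 73) = 7b a0; tag = H(94 a7 e9 a4 78 7b a0) = 95c6

3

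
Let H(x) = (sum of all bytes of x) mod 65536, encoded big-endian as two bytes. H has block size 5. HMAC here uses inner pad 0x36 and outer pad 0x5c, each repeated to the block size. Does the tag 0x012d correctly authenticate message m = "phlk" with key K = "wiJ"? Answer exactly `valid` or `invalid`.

invalid

Key "wiJ" = 77 69 4a is 3 bytes ≤ B = 5; zero-pad to 5 bytes: K' = 77 69 4a 00 00.
K' ⊕ ipad = 41 5f 7c 36 36; K' ⊕ opad = 2b 35 16 5c 5c.
Inner hash: sum = 65+95+124+54+54+112+104+108+107 = 823 → 03 37.
Outer hash (recomputed tag): sum = 43+53+22+92+92+3+55 = 360 → 01 68.
Recomputed tag = 0168; claimed = 012d → mismatch.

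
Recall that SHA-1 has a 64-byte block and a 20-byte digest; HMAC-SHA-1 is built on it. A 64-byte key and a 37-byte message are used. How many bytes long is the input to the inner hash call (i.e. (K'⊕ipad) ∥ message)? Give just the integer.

101

Key is 64 ≤ 64 bytes, zero-padded: |K'| = 64.
Inner input = (K'⊕ipad) ∥ m → 64 + 37 = 101 bytes.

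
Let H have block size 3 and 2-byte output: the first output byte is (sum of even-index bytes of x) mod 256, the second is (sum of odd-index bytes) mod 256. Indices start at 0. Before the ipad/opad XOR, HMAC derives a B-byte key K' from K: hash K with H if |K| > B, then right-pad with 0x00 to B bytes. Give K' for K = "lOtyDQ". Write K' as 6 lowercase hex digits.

|K| = 6 > B = 3, so first hash the key.
H(K): even-index sum = 292 mod 256 = 36; odd-index sum = 281 mod 256 = 25 → 24 19.
Zero-pad H(K) = 24 19 to 3 bytes: K' = 24 19 00.

241900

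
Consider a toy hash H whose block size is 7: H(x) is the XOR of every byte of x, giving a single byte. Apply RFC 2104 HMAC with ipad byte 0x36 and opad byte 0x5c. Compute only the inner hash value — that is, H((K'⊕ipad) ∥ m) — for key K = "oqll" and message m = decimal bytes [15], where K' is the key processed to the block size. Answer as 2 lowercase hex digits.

Key "oqll" = 6f 71 6c 6c is 4 bytes ≤ B = 7; zero-pad to 7 bytes: K' = 6f 71 6c 6c 00 00 00.
K' ⊕ ipad = 59 47 5a 5a 36 36 36.
Inner input = 59 47 5a 5a 36 36 36 ∥ 0f.
Inner hash: XOR 59⊕47⊕5a⊕5a⊕36⊕36⊕36⊕0f = 27.

27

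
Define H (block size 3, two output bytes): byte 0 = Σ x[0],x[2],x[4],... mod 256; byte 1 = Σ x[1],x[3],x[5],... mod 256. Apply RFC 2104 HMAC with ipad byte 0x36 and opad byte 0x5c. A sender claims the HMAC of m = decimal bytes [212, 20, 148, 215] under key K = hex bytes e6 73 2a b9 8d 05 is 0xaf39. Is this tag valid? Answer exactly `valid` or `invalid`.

invalid

Key hex bytes e6 73 2a b9 8d 05 is 6 bytes > B = 3, so hash it first: H(key) = 9d 31, then zero-pad to 3 bytes: K' = 9d 31 00.
K' ⊕ ipad = ab 07 36; K' ⊕ opad = c1 6d 5c.
Inner hash: even-index sum = 460 mod 256 = 204; odd-index sum = 367 mod 256 = 111 → cc 6f.
Outer hash (recomputed tag): even-index sum = 396 mod 256 = 140; odd-index sum = 313 mod 256 = 57 → 8c 39.
Recomputed tag = 8c39; claimed = af39 → mismatch.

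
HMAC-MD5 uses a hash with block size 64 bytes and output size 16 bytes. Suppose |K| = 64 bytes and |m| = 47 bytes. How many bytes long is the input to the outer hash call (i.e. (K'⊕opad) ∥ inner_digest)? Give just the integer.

80

Key is 64 ≤ 64 bytes, zero-padded: |K'| = 64.
Outer input = (K'⊕opad) ∥ H(inner) → 64 + 16 = 80 bytes.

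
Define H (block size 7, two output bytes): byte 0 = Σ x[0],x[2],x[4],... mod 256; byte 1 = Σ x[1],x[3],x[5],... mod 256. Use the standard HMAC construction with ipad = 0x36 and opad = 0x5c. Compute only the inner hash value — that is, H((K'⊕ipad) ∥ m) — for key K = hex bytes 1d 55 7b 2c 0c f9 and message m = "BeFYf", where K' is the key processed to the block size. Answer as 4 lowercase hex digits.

Key hex bytes 1d 55 7b 2c 0c f9 is 6 bytes ≤ B = 7; zero-pad to 7 bytes: K' = 1d 55 7b 2c 0c f9 00.
K' ⊕ ipad = 2b 63 4d 1a 3a cf 36.
Inner input = 2b 63 4d 1a 3a cf 36 ∥ 42 65 46 59 66.
Inner hash: even-index sum = 422 mod 256 = 166; odd-index sum = 570 mod 256 = 58 → a6 3a.

a63a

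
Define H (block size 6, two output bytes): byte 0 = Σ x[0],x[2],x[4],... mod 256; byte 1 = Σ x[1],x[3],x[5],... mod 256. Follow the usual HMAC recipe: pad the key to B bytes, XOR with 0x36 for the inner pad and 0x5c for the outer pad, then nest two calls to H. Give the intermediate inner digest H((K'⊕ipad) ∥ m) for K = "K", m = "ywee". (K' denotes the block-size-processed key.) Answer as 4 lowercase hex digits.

c77e

Key "K" = 4b is 1 byte ≤ B = 6; zero-pad to 6 bytes: K' = 4b 00 00 00 00 00.
K' ⊕ ipad = 7d 36 36 36 36 36.
Inner input = 7d 36 36 36 36 36 ∥ 79 77 65 65.
Inner hash: even-index sum = 455 mod 256 = 199; odd-index sum = 382 mod 256 = 126 → c7 7e.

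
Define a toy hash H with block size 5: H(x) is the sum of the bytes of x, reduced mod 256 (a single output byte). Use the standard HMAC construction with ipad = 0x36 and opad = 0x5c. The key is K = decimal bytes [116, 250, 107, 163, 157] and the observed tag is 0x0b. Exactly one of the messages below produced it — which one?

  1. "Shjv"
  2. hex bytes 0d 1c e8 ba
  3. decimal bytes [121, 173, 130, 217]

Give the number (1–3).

1

Key decimal bytes [116, 250, 107, 163, 157] = 74 fa 6b a3 9d is exactly B = 5 bytes: K' = 74 fa 6b a3 9d.
K' ⊕ ipad = 42 cc 5d 95 ab; K' ⊕ opad = 28 a6 37 ff c1.
m1: inner = H(42 cc 5d 95 ab 53 68 6a 76) = 46; tag = H(28 a6 37 ff c1 46) = 0b ← matches
m2: inner = H(42 cc 5d 95 ab 0d 1c e8 ba) = 76; tag = H(28 a6 37 ff c1 76) = 3b
m3: inner = H(42 cc 5d 95 ab 79 ad 82 d9) = 2c; tag = H(28 a6 37 ff c1 2c) = f1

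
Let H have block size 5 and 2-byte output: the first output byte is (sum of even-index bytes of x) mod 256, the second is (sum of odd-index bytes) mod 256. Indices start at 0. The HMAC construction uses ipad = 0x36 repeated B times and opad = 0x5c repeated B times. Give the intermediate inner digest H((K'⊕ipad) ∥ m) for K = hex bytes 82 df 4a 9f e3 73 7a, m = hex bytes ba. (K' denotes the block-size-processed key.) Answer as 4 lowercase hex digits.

Key hex bytes 82 df 4a 9f e3 73 7a is 7 bytes > B = 5, so hash it first: H(key) = 29 f1, then zero-pad to 5 bytes: K' = 29 f1 00 00 00.
K' ⊕ ipad = 1f c7 36 36 36.
Inner input = 1f c7 36 36 36 ∥ ba.
Inner hash: even-index sum = 139 mod 256 = 139; odd-index sum = 439 mod 256 = 183 → 8b b7.

8bb7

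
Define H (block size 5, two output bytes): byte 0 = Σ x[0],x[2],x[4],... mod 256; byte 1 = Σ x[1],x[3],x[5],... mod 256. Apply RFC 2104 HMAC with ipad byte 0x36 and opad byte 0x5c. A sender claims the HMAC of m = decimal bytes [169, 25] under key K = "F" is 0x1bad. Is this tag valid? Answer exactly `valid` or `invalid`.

invalid

Key "F" = 46 is 1 byte ≤ B = 5; zero-pad to 5 bytes: K' = 46 00 00 00 00.
K' ⊕ ipad = 70 36 36 36 36; K' ⊕ opad = 1a 5c 5c 5c 5c.
Inner hash: even-index sum = 245 mod 256 = 245; odd-index sum = 277 mod 256 = 21 → f5 15.
Outer hash (recomputed tag): even-index sum = 231 mod 256 = 231; odd-index sum = 429 mod 256 = 173 → e7 ad.
Recomputed tag = e7ad; claimed = 1bad → mismatch.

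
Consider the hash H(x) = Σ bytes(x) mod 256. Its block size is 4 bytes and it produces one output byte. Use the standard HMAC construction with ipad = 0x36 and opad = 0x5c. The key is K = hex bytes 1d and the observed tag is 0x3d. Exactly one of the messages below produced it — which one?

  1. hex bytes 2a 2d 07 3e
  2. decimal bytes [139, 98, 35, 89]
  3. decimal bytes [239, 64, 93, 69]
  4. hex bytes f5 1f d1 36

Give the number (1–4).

4

Key hex bytes 1d is 1 byte ≤ B = 4; zero-pad to 4 bytes: K' = 1d 00 00 00.
K' ⊕ ipad = 2b 36 36 36; K' ⊕ opad = 41 5c 5c 5c.
m1: inner = H(2b 36 36 36 2a 2d 07 3e) = 69; tag = H(41 5c 5c 5c 69) = be
m2: inner = H(2b 36 36 36 8b 62 23 59) = 36; tag = H(41 5c 5c 5c 36) = 8b
m3: inner = H(2b 36 36 36 ef 40 5d 45) = 9e; tag = H(41 5c 5c 5c 9e) = f3
m4: inner = H(2b 36 36 36 f5 1f d1 36) = e8; tag = H(41 5c 5c 5c e8) = 3d ← matches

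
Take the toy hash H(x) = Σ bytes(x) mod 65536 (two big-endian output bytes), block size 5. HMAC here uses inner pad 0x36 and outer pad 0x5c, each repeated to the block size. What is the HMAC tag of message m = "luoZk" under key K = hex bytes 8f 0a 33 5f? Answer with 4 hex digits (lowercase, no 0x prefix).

02a8

Key hex bytes 8f 0a 33 5f is 4 bytes ≤ B = 5; zero-pad to 5 bytes: K' = 8f 0a 33 5f 00.
K' ⊕ ipad = b9 3c 05 69 36.  K' ⊕ opad = d3 56 6f 03 5c.
Inner input = (K'⊕ipad) ∥ m = b9 3c 05 69 36 ∥ 6c 75 6f 5a 6b.
Inner hash: sum = 185+60+5+105+54+108+117+111+90+107 = 942 → 03 ae.
Outer input = (K'⊕opad) ∥ inner = d3 56 6f 03 5c ∥ 03 ae.
Outer hash (tag): sum = 211+86+111+3+92+3+174 = 680 → 02 a8.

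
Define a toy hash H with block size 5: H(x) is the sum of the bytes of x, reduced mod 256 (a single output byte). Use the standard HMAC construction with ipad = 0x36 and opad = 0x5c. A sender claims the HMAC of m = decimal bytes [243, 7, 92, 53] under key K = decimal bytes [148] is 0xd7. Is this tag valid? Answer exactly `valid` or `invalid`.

invalid

Key decimal bytes [148] = 94 is 1 byte ≤ B = 5; zero-pad to 5 bytes: K' = 94 00 00 00 00.
K' ⊕ ipad = a2 36 36 36 36; K' ⊕ opad = c8 5c 5c 5c 5c.
Inner hash: sum = 162+54+54+54+54+243+7+92+53 = 773; mod 256 = 5 → 05.
Outer hash (recomputed tag): sum = 200+92+92+92+92+5 = 573; mod 256 = 61 → 3d.
Recomputed tag = 3d; claimed = d7 → mismatch.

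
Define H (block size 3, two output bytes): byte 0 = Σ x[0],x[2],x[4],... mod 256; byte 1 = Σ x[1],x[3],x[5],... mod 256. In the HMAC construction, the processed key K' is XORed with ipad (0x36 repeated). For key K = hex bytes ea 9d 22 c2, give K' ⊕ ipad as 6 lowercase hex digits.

Key hex bytes ea 9d 22 c2 is 4 bytes > B = 3, so hash it first: H(key) = 0c 5f, then zero-pad to 3 bytes: K' = 0c 5f 00.
XOR each byte with 0x36: 0c⊕36=3a, 5f⊕36=69, 00⊕36=36.

3a6936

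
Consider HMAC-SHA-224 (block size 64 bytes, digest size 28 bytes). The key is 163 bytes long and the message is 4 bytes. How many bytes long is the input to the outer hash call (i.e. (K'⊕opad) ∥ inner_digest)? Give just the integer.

Key is 163 > 64 bytes, so it is hashed to 28 bytes then zero-padded to 64: |K'| = 64.
Outer input = (K'⊕opad) ∥ H(inner) → 64 + 28 = 92 bytes.

92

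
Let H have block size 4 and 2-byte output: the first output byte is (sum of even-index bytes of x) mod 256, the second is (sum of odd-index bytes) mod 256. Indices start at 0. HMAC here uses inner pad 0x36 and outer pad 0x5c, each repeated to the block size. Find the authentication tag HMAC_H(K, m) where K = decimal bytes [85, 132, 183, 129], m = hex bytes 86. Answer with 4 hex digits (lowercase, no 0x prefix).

Key decimal bytes [85, 132, 183, 129] = 55 84 b7 81 is exactly B = 4 bytes: K' = 55 84 b7 81.
K' ⊕ ipad = 63 b2 81 b7.  K' ⊕ opad = 09 d8 eb dd.
Inner input = (K'⊕ipad) ∥ m = 63 b2 81 b7 ∥ 86.
Inner hash: even-index sum = 362 mod 256 = 106; odd-index sum = 361 mod 256 = 105 → 6a 69.
Outer input = (K'⊕opad) ∥ inner = 09 d8 eb dd ∥ 6a 69.
Outer hash (tag): even-index sum = 350 mod 256 = 94; odd-index sum = 542 mod 256 = 30 → 5e 1e.

5e1e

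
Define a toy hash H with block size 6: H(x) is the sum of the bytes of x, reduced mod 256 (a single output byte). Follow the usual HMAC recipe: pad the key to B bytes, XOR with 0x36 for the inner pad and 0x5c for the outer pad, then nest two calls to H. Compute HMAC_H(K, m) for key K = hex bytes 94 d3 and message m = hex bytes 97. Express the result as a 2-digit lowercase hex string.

Key hex bytes 94 d3 is 2 bytes ≤ B = 6; zero-pad to 6 bytes: K' = 94 d3 00 00 00 00.
K' ⊕ ipad = a2 e5 36 36 36 36.  K' ⊕ opad = c8 8f 5c 5c 5c 5c.
Inner input = (K'⊕ipad) ∥ m = a2 e5 36 36 36 36 ∥ 97.
Inner hash: sum = 162+229+54+54+54+54+151 = 758; mod 256 = 246 → f6.
Outer input = (K'⊕opad) ∥ inner = c8 8f 5c 5c 5c 5c ∥ f6.
Outer hash (tag): sum = 200+143+92+92+92+92+246 = 957; mod 256 = 189 → bd.

bd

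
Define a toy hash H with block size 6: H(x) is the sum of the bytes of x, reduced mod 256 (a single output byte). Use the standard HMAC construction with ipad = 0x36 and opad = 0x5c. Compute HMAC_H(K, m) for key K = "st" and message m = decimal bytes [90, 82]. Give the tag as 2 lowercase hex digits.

d2

Key "st" = 73 74 is 2 bytes ≤ B = 6; zero-pad to 6 bytes: K' = 73 74 00 00 00 00.
K' ⊕ ipad = 45 42 36 36 36 36.  K' ⊕ opad = 2f 28 5c 5c 5c 5c.
Inner input = (K'⊕ipad) ∥ m = 45 42 36 36 36 36 ∥ 5a 52.
Inner hash: sum = 69+66+54+54+54+54+90+82 = 523; mod 256 = 11 → 0b.
Outer input = (K'⊕opad) ∥ inner = 2f 28 5c 5c 5c 5c ∥ 0b.
Outer hash (tag): sum = 47+40+92+92+92+92+11 = 466; mod 256 = 210 → d2.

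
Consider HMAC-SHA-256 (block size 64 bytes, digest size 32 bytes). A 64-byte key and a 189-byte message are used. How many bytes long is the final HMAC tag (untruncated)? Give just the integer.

The tag is one SHA-256 digest: 32 bytes.

32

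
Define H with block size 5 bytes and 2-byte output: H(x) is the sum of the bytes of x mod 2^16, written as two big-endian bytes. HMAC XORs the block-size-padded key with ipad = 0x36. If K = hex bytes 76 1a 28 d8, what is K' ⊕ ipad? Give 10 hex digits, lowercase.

402c1eee36

Key hex bytes 76 1a 28 d8 is 4 bytes ≤ B = 5; zero-pad to 5 bytes: K' = 76 1a 28 d8 00.
XOR each byte with 0x36: 76⊕36=40, 1a⊕36=2c, 28⊕36=1e, d8⊕36=ee, 00⊕36=36.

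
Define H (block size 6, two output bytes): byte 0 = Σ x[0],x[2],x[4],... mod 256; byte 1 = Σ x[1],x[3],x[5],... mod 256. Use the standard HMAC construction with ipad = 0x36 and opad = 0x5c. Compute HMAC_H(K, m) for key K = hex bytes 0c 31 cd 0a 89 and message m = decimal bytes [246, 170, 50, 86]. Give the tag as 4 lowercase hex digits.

Key hex bytes 0c 31 cd 0a 89 is 5 bytes ≤ B = 6; zero-pad to 6 bytes: K' = 0c 31 cd 0a 89 00.
K' ⊕ ipad = 3a 07 fb 3c bf 36.  K' ⊕ opad = 50 6d 91 56 d5 5c.
Inner input = (K'⊕ipad) ∥ m = 3a 07 fb 3c bf 36 ∥ f6 aa 32 56.
Inner hash: even-index sum = 796 mod 256 = 28; odd-index sum = 377 mod 256 = 121 → 1c 79.
Outer input = (K'⊕opad) ∥ inner = 50 6d 91 56 d5 5c ∥ 1c 79.
Outer hash (tag): even-index sum = 466 mod 256 = 210; odd-index sum = 408 mod 256 = 152 → d2 98.

d298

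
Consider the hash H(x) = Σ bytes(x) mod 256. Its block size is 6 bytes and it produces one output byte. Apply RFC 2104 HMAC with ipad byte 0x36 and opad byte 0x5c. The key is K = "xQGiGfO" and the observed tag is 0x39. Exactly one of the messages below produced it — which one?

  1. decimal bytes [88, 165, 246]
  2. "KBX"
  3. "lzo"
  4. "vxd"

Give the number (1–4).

Key "xQGiGfO" = 78 51 47 69 47 66 4f is 7 bytes > B = 6, so hash it first: H(key) = 75, then zero-pad to 6 bytes: K' = 75 00 00 00 00 00.
K' ⊕ ipad = 43 36 36 36 36 36; K' ⊕ opad = 29 5c 5c 5c 5c 5c.
m1: inner = H(43 36 36 36 36 36 58 a5 f6) = 44; tag = H(29 5c 5c 5c 5c 5c 44) = 39 ← matches
m2: inner = H(43 36 36 36 36 36 4b 42 58) = 36; tag = H(29 5c 5c 5c 5c 5c 36) = 2b
m3: inner = H(43 36 36 36 36 36 6c 7a 6f) = a6; tag = H(29 5c 5c 5c 5c 5c a6) = 9b
m4: inner = H(43 36 36 36 36 36 76 78 64) = a3; tag = H(29 5c 5c 5c 5c 5c a3) = 98

1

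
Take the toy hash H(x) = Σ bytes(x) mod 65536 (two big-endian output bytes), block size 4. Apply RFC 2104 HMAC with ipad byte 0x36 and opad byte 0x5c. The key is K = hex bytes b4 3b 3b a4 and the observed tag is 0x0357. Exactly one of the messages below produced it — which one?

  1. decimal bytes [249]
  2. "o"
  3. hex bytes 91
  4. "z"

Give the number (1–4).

4

Key hex bytes b4 3b 3b a4 is exactly B = 4 bytes: K' = b4 3b 3b a4.
K' ⊕ ipad = 82 0d 0d 92; K' ⊕ opad = e8 67 67 f8.
m1: inner = H(82 0d 0d 92 f9) = 02 27; tag = H(e8 67 67 f8 02 27) = 02d7
m2: inner = H(82 0d 0d 92 6f) = 01 9d; tag = H(e8 67 67 f8 01 9d) = 034c
m3: inner = H(82 0d 0d 92 91) = 01 bf; tag = H(e8 67 67 f8 01 bf) = 036e
m4: inner = H(82 0d 0d 92 7a) = 01 a8; tag = H(e8 67 67 f8 01 a8) = 0357 ← matches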